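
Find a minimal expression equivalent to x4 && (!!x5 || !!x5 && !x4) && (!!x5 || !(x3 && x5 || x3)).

x4 && (!!x5 || !!x5 && !x4) && (!!x5 || !(x3 && x5 || x3))
= x4 && !!x5 && (!!x5 || !(x3 && x5 || x3))   (absorption)
= x4 && !!x5 && (!!x5 || !x3)   (absorption)
= x4 && !!x5   (absorption)
= x4 && x5   (double negation)

x4 && x5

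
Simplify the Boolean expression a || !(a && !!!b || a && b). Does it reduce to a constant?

true

a || !(a && !!!b || a && b)
= a || !(a && !b || a && b)
= a || !a
= true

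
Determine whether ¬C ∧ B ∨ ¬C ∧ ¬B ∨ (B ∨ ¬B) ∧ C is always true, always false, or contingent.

¬C ∧ B ∨ ¬C ∧ ¬B ∨ (B ∨ ¬B) ∧ C
= (B ∨ ¬B) ∧ ¬C ∨ (B ∨ ¬B) ∧ C   — distribution
= B ∨ ¬B   — distribution
= True   — complement

always true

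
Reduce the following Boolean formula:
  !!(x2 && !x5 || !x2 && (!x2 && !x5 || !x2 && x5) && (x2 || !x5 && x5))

!!(x2 && !x5 || !x2 && (!x2 && !x5 || !x2 && x5) && (x2 || !x5 && x5))
= !!(x2 && !x5 || !x2 && (!x2 && !x5 || !x2 && x5) && x2)   — complement / identity
= !!(x2 && !x5 || !x2 && !x2 && x2)   — distribution
= x2 && !x5 || !x2 && !x2 && x2   — double negation
= x2 && !x5 || !x2 && x2   — idempotence
= x2 && !x5   — complement / identity

x2 && !x5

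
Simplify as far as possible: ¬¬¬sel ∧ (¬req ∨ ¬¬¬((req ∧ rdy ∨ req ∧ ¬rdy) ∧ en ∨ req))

¬sel ∧ ¬req

¬¬¬sel ∧ (¬req ∨ ¬¬¬((req ∧ rdy ∨ req ∧ ¬rdy) ∧ en ∨ req))
= ¬¬¬sel ∧ (¬req ∨ ¬((req ∧ rdy ∨ req ∧ ¬rdy) ∧ en ∨ req))   [double negation]
= ¬sel ∧ (¬req ∨ ¬((req ∧ rdy ∨ req ∧ ¬rdy) ∧ en ∨ req))   [double negation]
= ¬sel ∧ (¬req ∨ ¬(req ∧ en ∨ req))   [distribution]
= ¬sel ∧ (¬req ∨ ¬req)   [absorption]
= ¬sel ∧ ¬req   [idempotence]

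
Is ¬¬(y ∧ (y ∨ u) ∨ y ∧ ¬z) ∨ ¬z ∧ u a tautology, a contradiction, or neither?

neither

¬¬(y ∧ (y ∨ u) ∨ y ∧ ¬z) ∨ ¬z ∧ u
= ¬¬(y ∨ y ∧ ¬z) ∨ ¬z ∧ u
= y ∨ y ∧ ¬z ∨ ¬z ∧ u
= y ∨ ¬z ∧ u
This depends on u, y, z, so it is not a constant.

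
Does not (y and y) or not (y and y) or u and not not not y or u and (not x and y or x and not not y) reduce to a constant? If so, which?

not (y and y) or not (y and y) or u and not not not y or u and (not x and y or x and not not y)
= not (y and y) or not (y and y) or u and not not not y or u and (not x and y or x and y)   [double negation]
= not (y and y) or not (y and y) or u and not not not y or u and y   [distribution]
= not (y and y) or not (y and y) or u and not y or u and y   [double negation]
= not (y and y) or u and not y or u and y   [idempotence]
= not y or u and not y or u and y   [idempotence]
= not y or u   [distribution]
This depends on u, y, so it is not a constant.

no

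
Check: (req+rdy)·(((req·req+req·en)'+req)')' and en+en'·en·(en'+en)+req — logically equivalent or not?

E1: (req+rdy)·(((req·req+req·en)'+req)')'
    = (req+rdy)·((((req+en)·req)'+req)')'
    = (req+rdy)·(((req+en)·req)'+req)
    = (req+rdy)·(req'+req)
    = req+rdy
E2: en+en'·en·(en'+en)+req
    = en+en'·en+req
    = en+req
These differ: at en=0, rdy=1, req=0, E1 = 1 but E2 = 0.

No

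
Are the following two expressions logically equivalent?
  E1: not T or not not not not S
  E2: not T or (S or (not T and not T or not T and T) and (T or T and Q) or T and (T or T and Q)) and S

Yes

E1: not T or not not not not S
    = not T or not not S   — double negation
    = not T or S   — double negation
E2: not T or (S or (not T and not T or not T and T) and (T or T and Q) or T and (T or T and Q)) and S
    = not T or (S or not T and (T or T and Q) or T and (T or T and Q)) and S   — distribution
    = not T or (S or T or T and Q) and S   — distribution
    = not T or (S or T) and S   — absorption
    = not T or S   — absorption
Both reduce to not T or S, so they are equivalent.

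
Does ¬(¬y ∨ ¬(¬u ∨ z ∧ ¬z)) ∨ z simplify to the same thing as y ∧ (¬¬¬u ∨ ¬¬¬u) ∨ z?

Yes

E1: ¬(¬y ∨ ¬(¬u ∨ z ∧ ¬z)) ∨ z
    = y ∧ (¬u ∨ z ∧ ¬z) ∨ z   — De Morgan
    = y ∧ ¬u ∨ z   — complement / identity
E2: y ∧ (¬¬¬u ∨ ¬¬¬u) ∨ z
    = y ∧ ¬¬¬u ∨ z   — idempotence
    = y ∧ ¬u ∨ z   — double negation
Both reduce to y ∧ ¬u ∨ z, so they are equivalent.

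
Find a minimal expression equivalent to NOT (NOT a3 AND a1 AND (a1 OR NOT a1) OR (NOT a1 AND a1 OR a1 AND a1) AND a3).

NOT (NOT a3 AND a1 AND (a1 OR NOT a1) OR (NOT a1 AND a1 OR a1 AND a1) AND a3)
= NOT (NOT a3 AND a1 OR (NOT a1 AND a1 OR a1 AND a1) AND a3)   [complement / identity]
= NOT (NOT a3 AND a1 OR a1 AND a3)   [distribution]
= NOT a1   [distribution]

NOT a1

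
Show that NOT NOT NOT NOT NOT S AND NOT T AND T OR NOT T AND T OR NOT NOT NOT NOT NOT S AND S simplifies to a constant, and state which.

FALSE

NOT NOT NOT NOT NOT S AND NOT T AND T OR NOT T AND T OR NOT NOT NOT NOT NOT S AND S
= NOT NOT NOT NOT NOT S AND NOT T AND T OR NOT NOT NOT NOT NOT S AND S   (complement / identity)
= (NOT T AND T OR S) AND NOT NOT NOT NOT NOT S   (distribution)
= (NOT T AND T OR S) AND NOT NOT NOT S   (double negation)
= (NOT T AND T OR S) AND NOT S   (double negation)
= S AND NOT S   (complement / identity)
= FALSE   (complement)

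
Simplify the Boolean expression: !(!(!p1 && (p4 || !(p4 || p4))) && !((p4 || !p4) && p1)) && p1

!(!(!p1 && (p4 || !(p4 || p4))) && !((p4 || !p4) && p1)) && p1
= !(!(!p1 && (p4 || !p4)) && !((p4 || !p4) && p1)) && p1   [idempotence]
= (!p1 && (p4 || !p4) || (p4 || !p4) && p1) && p1   [De Morgan]
= (p4 || !p4) && p1   [distribution]
= p1   [complement / identity]

p1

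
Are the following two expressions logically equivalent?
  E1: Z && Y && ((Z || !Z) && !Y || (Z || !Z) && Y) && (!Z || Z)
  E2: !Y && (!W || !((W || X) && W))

E1: Z && Y && ((Z || !Z) && !Y || (Z || !Z) && Y) && (!Z || Z)
    = Z && Y && ((Z || !Z) && !Y || (Z || !Z) && Y)   [complement / identity]
    = Z && Y && (Z || !Z)   [distribution]
    = Z && Y   [complement / identity]
E2: !Y && (!W || !((W || X) && W))
    = !Y && (!W || !W)   [absorption]
    = !Y && !W   [idempotence]
These differ: at W=0, X=0, Y=0, Z=1, E1 = 0 but E2 = 1.

No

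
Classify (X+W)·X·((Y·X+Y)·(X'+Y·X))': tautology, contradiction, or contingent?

contingent

(X+W)·X·((Y·X+Y)·(X'+Y·X))'
= (X+W)·X·(Y·X+Y·X')'   (distribution)
= (X+W)·X·Y'   (distribution)
= X·Y'   (absorption)
This depends on X, Y, so it is not a constant.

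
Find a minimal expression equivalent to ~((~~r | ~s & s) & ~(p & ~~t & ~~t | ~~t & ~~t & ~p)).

~((~~r | ~s & s) & ~(p & ~~t & ~~t | ~~t & ~~t & ~p))
= ~((~~r | ~s & s) & ~(~~t & ~~t))   — distribution
= ~(~~r & ~(~~t & ~~t))   — complement / identity
= ~(~~r & ~~~t)   — idempotence
= ~(~~r & ~t)   — double negation
= ~r | t   — De Morgan

~r | t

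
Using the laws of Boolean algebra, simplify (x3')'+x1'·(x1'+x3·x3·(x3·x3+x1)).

(x3')'+x1'·(x1'+x3·x3·(x3·x3+x1))
= (x3')'+x1'·(x1'+x3·x3)   (absorption)
= x3+x1'·(x1'+x3·x3)   (double negation)
= x3+x1'·(x1'+x3)   (idempotence)
= x3+x1'   (absorption)

x3+x1'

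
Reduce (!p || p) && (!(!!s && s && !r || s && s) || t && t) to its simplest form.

!s || t

(!p || p) && (!(!!s && s && !r || s && s) || t && t)
= (!p || p) && (!(s && s && !r || s && s) || t && t)
= (!p || p) && (!(s && s) || t && t)
= !(s && s) || t && t
= !s || t && t
= !s || t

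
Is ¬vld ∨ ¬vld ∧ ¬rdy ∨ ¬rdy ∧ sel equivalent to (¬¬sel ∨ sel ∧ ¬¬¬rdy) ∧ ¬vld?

E1: ¬vld ∨ ¬vld ∧ ¬rdy ∨ ¬rdy ∧ sel
    = ¬vld ∨ ¬rdy ∧ sel   (absorption)
E2: (¬¬sel ∨ sel ∧ ¬¬¬rdy) ∧ ¬vld
    = (¬¬sel ∨ sel ∧ ¬rdy) ∧ ¬vld   (double negation)
    = (sel ∨ sel ∧ ¬rdy) ∧ ¬vld   (double negation)
    = sel ∧ ¬vld   (absorption)
These differ: at rdy=0, sel=0, vld=0, E1 = 1 but E2 = 0.

No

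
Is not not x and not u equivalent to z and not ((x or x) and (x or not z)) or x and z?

No

E1: not not x and not u
    = x and not u   [double negation]
E2: z and not ((x or x) and (x or not z)) or x and z
    = z and not (x or x and not z) or x and z   [distribution]
    = z and not x or x and z   [absorption]
    = z   [distribution]
These differ: at u=0, x=0, z=1, E1 = 0 but E2 = 1.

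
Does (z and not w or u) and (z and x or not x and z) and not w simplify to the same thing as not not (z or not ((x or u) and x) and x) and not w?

E1: (z and not w or u) and (z and x or not x and z) and not w
    = (z and not w or u) and z and not w
    = z and not w
E2: not not (z or not ((x or u) and x) and x) and not w
    = not not (z or not x and x) and not w
    = (z or not x and x) and not w
    = z and not w
Both reduce to z and not w, so they are equivalent.

Yes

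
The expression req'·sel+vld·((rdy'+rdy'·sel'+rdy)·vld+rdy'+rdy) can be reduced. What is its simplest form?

req'·sel+vld·((rdy'+rdy'·sel'+rdy)·vld+rdy'+rdy)
= req'·sel+vld·((rdy'+rdy)·vld+rdy'+rdy)   (absorption)
= req'·sel+vld·(rdy'+rdy)   (absorption)
= req'·sel+vld   (complement / identity)

req'·sel+vld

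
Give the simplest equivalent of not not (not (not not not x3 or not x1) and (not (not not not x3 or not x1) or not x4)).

not not (not (not not not x3 or not x1) and (not (not not not x3 or not x1) or not x4))
= not not not (not not not x3 or not x1)
= not not not (not x3 or not x1)
= not not (x3 and x1)
= x3 and x1

x3 and x1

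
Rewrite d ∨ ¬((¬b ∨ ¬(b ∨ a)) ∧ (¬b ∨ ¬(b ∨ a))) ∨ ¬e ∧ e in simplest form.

d ∨ b

d ∨ ¬((¬b ∨ ¬(b ∨ a)) ∧ (¬b ∨ ¬(b ∨ a))) ∨ ¬e ∧ e
= d ∨ ¬((¬b ∨ ¬(b ∨ a)) ∧ (¬b ∨ ¬(b ∨ a)))   [complement / identity]
= d ∨ ¬(¬b ∨ ¬(b ∨ a))   [idempotence]
= d ∨ b ∧ (b ∨ a)   [De Morgan]
= d ∨ b   [absorption]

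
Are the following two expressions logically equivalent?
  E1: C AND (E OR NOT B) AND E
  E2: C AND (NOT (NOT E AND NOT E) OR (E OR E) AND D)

E1: C AND (E OR NOT B) AND E
    = C AND E   (absorption)
E2: C AND (NOT (NOT E AND NOT E) OR (E OR E) AND D)
    = C AND (E OR E OR (E OR E) AND D)   (De Morgan)
    = C AND (E OR E)   (absorption)
    = C AND E   (idempotence)
Both reduce to C AND E, so they are equivalent.

Yes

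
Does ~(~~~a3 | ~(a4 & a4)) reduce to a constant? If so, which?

~(~~~a3 | ~(a4 & a4))
= ~(~~~a3 | ~a4)   — idempotence
= ~(~a3 | ~a4)   — double negation
= a3 & a4   — De Morgan
This depends on a3, a4, so it is not a constant.

no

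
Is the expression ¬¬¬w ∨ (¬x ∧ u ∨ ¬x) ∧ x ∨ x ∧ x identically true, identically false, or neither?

neither

¬¬¬w ∨ (¬x ∧ u ∨ ¬x) ∧ x ∨ x ∧ x
= ¬¬¬w ∨ ¬x ∧ x ∨ x ∧ x   [absorption]
= ¬¬¬w ∨ x   [distribution]
= ¬w ∨ x   [double negation]
This depends on w, x, so it is not a constant.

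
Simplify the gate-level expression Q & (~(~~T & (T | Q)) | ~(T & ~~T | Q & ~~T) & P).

Q & (~(~~T & (T | Q)) | ~(T & ~~T | Q & ~~T) & P)
= Q & (~(~~T & (T | Q)) | ~(~~T & (T | Q)) & P)   [distribution]
= Q & ~(~~T & (T | Q))   [absorption]
= Q & ~(T & (T | Q))   [double negation]
= Q & ~T   [absorption]

Q & ~T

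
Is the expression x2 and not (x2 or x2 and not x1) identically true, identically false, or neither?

x2 and not (x2 or x2 and not x1)
= x2 and not x2   [absorption]
= False   [complement]

identically false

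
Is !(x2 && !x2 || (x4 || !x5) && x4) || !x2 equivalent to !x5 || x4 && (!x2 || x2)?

E1: !(x2 && !x2 || (x4 || !x5) && x4) || !x2
    = !(x2 && !x2 || x4) || !x2   — absorption
    = !x4 || !x2   — complement / identity
E2: !x5 || x4 && (!x2 || x2)
    = !x5 || x4   — complement / identity
These differ: at x2=1, x4=1, x5=0, E1 = 0 but E2 = 1.

No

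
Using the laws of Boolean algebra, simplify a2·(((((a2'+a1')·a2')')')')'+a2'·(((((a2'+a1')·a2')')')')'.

a2'

a2·(((((a2'+a1')·a2')')')')'+a2'·(((((a2'+a1')·a2')')')')'
= (((((a2'+a1')·a2')')')')'
= ((((a2')')')')'
= ((a2')')'
= a2'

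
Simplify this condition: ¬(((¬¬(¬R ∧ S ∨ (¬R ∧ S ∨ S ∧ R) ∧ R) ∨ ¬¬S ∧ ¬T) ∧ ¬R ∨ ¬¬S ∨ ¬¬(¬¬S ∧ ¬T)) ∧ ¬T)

¬S ∨ T

¬(((¬¬(¬R ∧ S ∨ (¬R ∧ S ∨ S ∧ R) ∧ R) ∨ ¬¬S ∧ ¬T) ∧ ¬R ∨ ¬¬S ∨ ¬¬(¬¬S ∧ ¬T)) ∧ ¬T)
= ¬(((¬¬(¬R ∧ S ∨ (¬R ∧ S ∨ S ∧ R) ∧ R) ∨ ¬¬S ∧ ¬T) ∧ ¬R ∨ ¬¬S ∨ ¬¬S ∧ ¬T) ∧ ¬T)   [double negation]
= ¬(((¬¬(¬R ∧ S ∨ S ∧ R) ∨ ¬¬S ∧ ¬T) ∧ ¬R ∨ ¬¬S ∨ ¬¬S ∧ ¬T) ∧ ¬T)   [distribution]
= ¬(((¬¬S ∨ ¬¬S ∧ ¬T) ∧ ¬R ∨ ¬¬S ∨ ¬¬S ∧ ¬T) ∧ ¬T)   [distribution]
= ¬((¬¬S ∨ ¬¬S ∧ ¬T) ∧ ¬T)   [absorption]
= ¬(¬¬S ∧ ¬T)   [absorption]
= ¬S ∨ T   [De Morgan]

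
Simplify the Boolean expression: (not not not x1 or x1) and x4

x4

(not not not x1 or x1) and x4
= (not x1 or x1) and x4   (double negation)
= x4   (complement / identity)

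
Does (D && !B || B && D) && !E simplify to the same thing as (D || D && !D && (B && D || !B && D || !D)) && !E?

Yes

E1: (D && !B || B && D) && !E
    = D && !E   [distribution]
E2: (D || D && !D && (B && D || !B && D || !D)) && !E
    = (D || D && !D && (D || !D)) && !E   [distribution]
    = (D || D && !D) && !E   [complement / identity]
    = D && !E   [complement / identity]
Both reduce to D && !E, so they are equivalent.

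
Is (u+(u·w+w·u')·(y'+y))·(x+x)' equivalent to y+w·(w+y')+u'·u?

E1: (u+(u·w+w·u')·(y'+y))·(x+x)'
    = (u+w·(y'+y))·(x+x)'   [distribution]
    = (u+w·(y'+y))·x'   [idempotence]
    = (u+w)·x'   [complement / identity]
E2: y+w·(w+y')+u'·u
    = y+w+u'·u   [absorption]
    = y+w   [complement / identity]
These differ: at u=0, w=0, x=1, y=1, E1 = 0 but E2 = 1.

No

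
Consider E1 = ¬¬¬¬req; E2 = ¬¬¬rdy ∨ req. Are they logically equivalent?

E1: ¬¬¬¬req
    = ¬¬req   — double negation
    = req   — double negation
E2: ¬¬¬rdy ∨ req
    = ¬rdy ∨ req   — double negation
These differ: at rdy=0, req=0, E1 = 0 but E2 = 1.

No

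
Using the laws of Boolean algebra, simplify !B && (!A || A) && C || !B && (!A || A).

!B && (!A || A) && C || !B && (!A || A)
= !B && (!A || A)   (absorption)
= !B   (complement / identity)

!B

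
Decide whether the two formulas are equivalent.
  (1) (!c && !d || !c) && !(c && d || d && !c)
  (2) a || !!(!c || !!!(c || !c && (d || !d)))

No

E1: (!c && !d || !c) && !(c && d || d && !c)
    = !c && !(c && d || d && !c)
    = !c && !d
E2: a || !!(!c || !!!(c || !c && (d || !d)))
    = a || !!(!c || !(c || !c && (d || !d)))
    = a || !!(!c || !(c || !c))
    = a || !(c && (c || !c))
    = a || !c
These differ: at a=1, c=1, d=1, E1 = 0 but E2 = 1.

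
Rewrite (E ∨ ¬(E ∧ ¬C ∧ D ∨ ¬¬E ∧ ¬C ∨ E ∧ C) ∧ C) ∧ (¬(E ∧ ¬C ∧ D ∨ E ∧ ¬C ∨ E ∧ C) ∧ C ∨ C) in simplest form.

C

(E ∨ ¬(E ∧ ¬C ∧ D ∨ ¬¬E ∧ ¬C ∨ E ∧ C) ∧ C) ∧ (¬(E ∧ ¬C ∧ D ∨ E ∧ ¬C ∨ E ∧ C) ∧ C ∨ C)
= (E ∨ ¬(E ∧ ¬C ∧ D ∨ E ∧ ¬C ∨ E ∧ C) ∧ C) ∧ (¬(E ∧ ¬C ∧ D ∨ E ∧ ¬C ∨ E ∧ C) ∧ C ∨ C)   — double negation
= E ∧ C ∨ ¬(E ∧ ¬C ∧ D ∨ E ∧ ¬C ∨ E ∧ C) ∧ C   — distribution
= E ∧ C ∨ ¬(E ∧ ¬C ∨ E ∧ C) ∧ C   — absorption
= E ∧ C ∨ ¬E ∧ C   — distribution
= C   — distribution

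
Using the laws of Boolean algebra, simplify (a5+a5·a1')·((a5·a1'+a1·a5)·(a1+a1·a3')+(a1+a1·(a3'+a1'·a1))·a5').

(a5+a5·a1')·((a5·a1'+a1·a5)·(a1+a1·a3')+(a1+a1·(a3'+a1'·a1))·a5')
= (a5+a5·a1')·((a5·a1'+a1·a5)·(a1+a1·a3')+(a1+a1·a3')·a5')   [complement / identity]
= (a5+a5·a1')·(a5·(a1+a1·a3')+(a1+a1·a3')·a5')   [distribution]
= (a5+a5·a1')·(a1+a1·a3')   [distribution]
= a5·(a1+a1·a3')   [absorption]
= a5·a1   [absorption]

a5·a1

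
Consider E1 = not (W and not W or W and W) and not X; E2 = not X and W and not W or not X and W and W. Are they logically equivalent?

E1: not (W and not W or W and W) and not X
    = not W and not X   — distribution
E2: not X and W and not W or not X and W and W
    = not X and W   — distribution
These differ: at W=0, X=0, E1 = 1 but E2 = 0.

No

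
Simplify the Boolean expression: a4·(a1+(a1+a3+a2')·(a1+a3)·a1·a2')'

a4·a1'

a4·(a1+(a1+a3+a2')·(a1+a3)·a1·a2')'
= a4·(a1+(a1+a3)·a1·a2')'
= a4·(a1+a1·a2')'
= a4·a1'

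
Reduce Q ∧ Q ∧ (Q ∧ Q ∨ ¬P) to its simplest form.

Q ∧ Q ∧ (Q ∧ Q ∨ ¬P)
= Q ∧ Q   (absorption)
= Q   (idempotence)

Q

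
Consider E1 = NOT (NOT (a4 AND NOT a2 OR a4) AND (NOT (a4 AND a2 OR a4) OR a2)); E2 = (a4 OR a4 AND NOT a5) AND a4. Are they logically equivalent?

E1: NOT (NOT (a4 AND NOT a2 OR a4) AND (NOT (a4 AND a2 OR a4) OR a2))
    = NOT (NOT a4 AND (NOT (a4 AND a2 OR a4) OR a2))
    = NOT (NOT a4 AND (NOT a4 OR a2))
    = NOT NOT a4
    = a4
E2: (a4 OR a4 AND NOT a5) AND a4
    = a4 AND a4
    = a4
Both reduce to a4, so they are equivalent.

Yes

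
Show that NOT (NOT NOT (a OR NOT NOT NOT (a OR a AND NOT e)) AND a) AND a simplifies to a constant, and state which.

FALSE

NOT (NOT NOT (a OR NOT NOT NOT (a OR a AND NOT e)) AND a) AND a
= NOT (NOT NOT (a OR NOT (a OR a AND NOT e)) AND a) AND a   (double negation)
= NOT ((a OR NOT (a OR a AND NOT e)) AND a) AND a   (double negation)
= NOT ((a OR NOT a) AND a) AND a   (absorption)
= NOT a AND a   (complement / identity)
= FALSE   (complement)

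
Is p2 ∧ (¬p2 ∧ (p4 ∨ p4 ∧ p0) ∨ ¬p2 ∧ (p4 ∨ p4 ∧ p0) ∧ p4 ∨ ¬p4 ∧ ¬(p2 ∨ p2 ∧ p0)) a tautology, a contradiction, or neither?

p2 ∧ (¬p2 ∧ (p4 ∨ p4 ∧ p0) ∨ ¬p2 ∧ (p4 ∨ p4 ∧ p0) ∧ p4 ∨ ¬p4 ∧ ¬(p2 ∨ p2 ∧ p0))
= p2 ∧ (¬p2 ∧ (p4 ∨ p4 ∧ p0) ∨ ¬p4 ∧ ¬(p2 ∨ p2 ∧ p0))   — absorption
= p2 ∧ (¬p2 ∧ p4 ∨ ¬p4 ∧ ¬(p2 ∨ p2 ∧ p0))   — absorption
= p2 ∧ (¬p2 ∧ p4 ∨ ¬p4 ∧ ¬p2)   — absorption
= p2 ∧ ¬p2   — distribution
= False   — complement

contradiction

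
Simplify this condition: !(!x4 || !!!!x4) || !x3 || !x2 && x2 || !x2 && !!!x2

!(!x4 || !!!!x4) || !x3 || !x2 && x2 || !x2 && !!!x2
= !(!x4 || !!!!x4) || !x3 || !x2 && x2 || !x2 && !x2   (double negation)
= !(!x4 || !!!!x4) || !x3 || !x2   (distribution)
= x4 && !!!x4 || !x3 || !x2   (De Morgan)
= x4 && !x4 || !x3 || !x2   (double negation)
= !x3 || !x2   (complement / identity)

!x3 || !x2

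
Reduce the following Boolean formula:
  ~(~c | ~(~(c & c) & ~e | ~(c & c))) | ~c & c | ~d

~d

~(~c | ~(~(c & c) & ~e | ~(c & c))) | ~c & c | ~d
= ~(~c | ~~(c & c)) | ~c & c | ~d   [absorption]
= c & ~(c & c) | ~c & c | ~d   [De Morgan]
= c & ~c | ~c & c | ~d   [idempotence]
= c & ~c | ~d   [complement / identity]
= ~d   [complement / identity]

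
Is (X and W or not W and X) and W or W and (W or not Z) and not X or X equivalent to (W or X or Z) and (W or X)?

Yes

E1: (X and W or not W and X) and W or W and (W or not Z) and not X or X
    = X and W or W and (W or not Z) and not X or X   [distribution]
    = X and W or W and not X or X   [absorption]
    = W or X   [distribution]
E2: (W or X or Z) and (W or X)
    = W or X   [absorption]
Both reduce to W or X, so they are equivalent.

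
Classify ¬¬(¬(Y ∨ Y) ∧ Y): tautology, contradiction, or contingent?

¬¬(¬(Y ∨ Y) ∧ Y)
= ¬(Y ∨ Y) ∧ Y   [double negation]
= ¬Y ∧ Y   [idempotence]
= False   [complement]

contradiction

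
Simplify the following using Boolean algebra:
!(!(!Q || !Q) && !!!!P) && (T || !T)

!(!(!Q || !Q) && !!!!P) && (T || !T)
= (!Q || !Q || !!!P) && (T || !T)
= !Q || !Q || !!!P
= !Q || !!!P
= !Q || !P

!Q || !P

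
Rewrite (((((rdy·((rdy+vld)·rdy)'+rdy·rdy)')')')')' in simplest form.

rdy'

(((((rdy·((rdy+vld)·rdy)'+rdy·rdy)')')')')'
= (((((rdy·rdy'+rdy·rdy)')')')')'   (absorption)
= (((rdy·rdy'+rdy·rdy)')')'   (double negation)
= ((rdy')')'   (distribution)
= rdy'   (double negation)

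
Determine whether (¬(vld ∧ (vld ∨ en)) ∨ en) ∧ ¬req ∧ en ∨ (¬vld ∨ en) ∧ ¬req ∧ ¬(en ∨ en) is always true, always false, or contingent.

(¬(vld ∧ (vld ∨ en)) ∨ en) ∧ ¬req ∧ en ∨ (¬vld ∨ en) ∧ ¬req ∧ ¬(en ∨ en)
= (¬(vld ∧ (vld ∨ en)) ∨ en) ∧ ¬req ∧ en ∨ (¬vld ∨ en) ∧ ¬req ∧ ¬en   [idempotence]
= (¬vld ∨ en) ∧ ¬req ∧ en ∨ (¬vld ∨ en) ∧ ¬req ∧ ¬en   [absorption]
= (¬vld ∨ en) ∧ ¬req   [distribution]
This depends on en, req, vld, so it is not a constant.

contingent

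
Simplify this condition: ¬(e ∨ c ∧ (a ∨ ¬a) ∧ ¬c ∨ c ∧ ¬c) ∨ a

¬(e ∨ c ∧ (a ∨ ¬a) ∧ ¬c ∨ c ∧ ¬c) ∨ a
= ¬(e ∨ c ∧ ¬c ∨ c ∧ ¬c) ∨ a   — complement / identity
= ¬(e ∨ c ∧ ¬c) ∨ a   — complement / identity
= ¬e ∨ a   — complement / identity

¬e ∨ a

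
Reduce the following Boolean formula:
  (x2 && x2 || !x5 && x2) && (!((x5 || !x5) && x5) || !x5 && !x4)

x2 && !x5

(x2 && x2 || !x5 && x2) && (!((x5 || !x5) && x5) || !x5 && !x4)
= (x2 && x2 || !x5 && x2) && (!x5 || !x5 && !x4)   — complement / identity
= (x2 && x2 || !x5 && x2) && !x5   — absorption
= (x2 || !x5) && x2 && !x5   — distribution
= x2 && !x5   — absorption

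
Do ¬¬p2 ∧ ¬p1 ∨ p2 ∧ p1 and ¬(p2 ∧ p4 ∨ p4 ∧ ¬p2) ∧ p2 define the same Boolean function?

E1: ¬¬p2 ∧ ¬p1 ∨ p2 ∧ p1
    = p2 ∧ ¬p1 ∨ p2 ∧ p1
    = p2
E2: ¬(p2 ∧ p4 ∨ p4 ∧ ¬p2) ∧ p2
    = ¬p4 ∧ p2
These differ: at p1=0, p2=1, p4=1, E1 = 1 but E2 = 0.

No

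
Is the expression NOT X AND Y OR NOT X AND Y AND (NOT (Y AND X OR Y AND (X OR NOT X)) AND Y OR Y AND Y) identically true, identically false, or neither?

neither

NOT X AND Y OR NOT X AND Y AND (NOT (Y AND X OR Y AND (X OR NOT X)) AND Y OR Y AND Y)
= NOT X AND Y OR NOT X AND Y AND (NOT (Y AND X OR Y) AND Y OR Y AND Y)   — complement / identity
= NOT X AND Y OR NOT X AND Y AND (NOT Y AND Y OR Y AND Y)   — absorption
= NOT X AND Y OR NOT X AND Y AND Y   — distribution
= NOT X AND Y   — absorption
This depends on X, Y, so it is not a constant.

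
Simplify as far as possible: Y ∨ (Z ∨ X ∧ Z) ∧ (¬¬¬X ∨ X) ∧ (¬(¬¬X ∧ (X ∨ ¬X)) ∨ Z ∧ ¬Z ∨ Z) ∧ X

Y ∨ (Z ∨ X ∧ Z) ∧ (¬¬¬X ∨ X) ∧ (¬(¬¬X ∧ (X ∨ ¬X)) ∨ Z ∧ ¬Z ∨ Z) ∧ X
= Y ∨ (Z ∨ X ∧ Z) ∧ (¬¬¬X ∨ X) ∧ (¬¬¬X ∨ Z ∧ ¬Z ∨ Z) ∧ X   (complement / identity)
= Y ∨ (Z ∨ X ∧ Z) ∧ (¬¬¬X ∨ X) ∧ (¬¬¬X ∨ Z) ∧ X   (complement / identity)
= Y ∨ (Z ∨ X ∧ Z) ∧ (X ∧ Z ∨ ¬¬¬X) ∧ X   (distribution)
= Y ∨ (X ∧ Z ∨ Z ∧ ¬¬¬X) ∧ X   (distribution)
= Y ∨ (X ∧ Z ∨ Z ∧ ¬X) ∧ X   (double negation)
= Y ∨ Z ∧ X   (distribution)

Y ∨ Z ∧ X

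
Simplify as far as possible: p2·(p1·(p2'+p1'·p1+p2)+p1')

p2

p2·(p1·(p2'+p1'·p1+p2)+p1')
= p2·(p1·(p2'+p2)+p1')   — complement / identity
= p2·(p1+p1')   — complement / identity
= p2   — complement / identity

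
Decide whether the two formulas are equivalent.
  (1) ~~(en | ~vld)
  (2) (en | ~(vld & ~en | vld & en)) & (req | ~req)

Yes

E1: ~~(en | ~vld)
    = en | ~vld
E2: (en | ~(vld & ~en | vld & en)) & (req | ~req)
    = (en | ~vld) & (req | ~req)
    = en | ~vld
Both reduce to en | ~vld, so they are equivalent.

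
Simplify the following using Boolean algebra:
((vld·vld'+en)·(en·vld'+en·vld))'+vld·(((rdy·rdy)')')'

((vld·vld'+en)·(en·vld'+en·vld))'+vld·(((rdy·rdy)')')'
= ((vld·vld'+en)·(en·vld'+en·vld))'+vld·((rdy')')'
= ((vld·vld'+en)·en)'+vld·((rdy')')'
= (en·en)'+vld·((rdy')')'
= en'+vld·((rdy')')'
= en'+vld·rdy'

en'+vld·rdy'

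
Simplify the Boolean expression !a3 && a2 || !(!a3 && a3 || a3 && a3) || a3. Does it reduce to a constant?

true

!a3 && a2 || !(!a3 && a3 || a3 && a3) || a3
= !a3 && a2 || !a3 || a3   [distribution]
= !a3 || a3   [absorption]
= true   [complement]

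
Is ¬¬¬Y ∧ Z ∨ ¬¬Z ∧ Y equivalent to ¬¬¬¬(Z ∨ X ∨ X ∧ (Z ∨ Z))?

E1: ¬¬¬Y ∧ Z ∨ ¬¬Z ∧ Y
    = ¬Y ∧ Z ∨ ¬¬Z ∧ Y   (double negation)
    = ¬Y ∧ Z ∨ Z ∧ Y   (double negation)
    = Z   (distribution)
E2: ¬¬¬¬(Z ∨ X ∨ X ∧ (Z ∨ Z))
    = ¬¬(Z ∨ X ∨ X ∧ (Z ∨ Z))   (double negation)
    = ¬¬(Z ∨ X ∨ X ∧ Z)   (idempotence)
    = ¬¬(Z ∨ X)   (absorption)
    = Z ∨ X   (double negation)
These differ: at X=1, Y=0, Z=0, E1 = 0 but E2 = 1.

No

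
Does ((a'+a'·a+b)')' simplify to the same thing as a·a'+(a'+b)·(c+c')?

Yes

E1: ((a'+a'·a+b)')'
    = a'+a'·a+b   (double negation)
    = a'+b   (complement / identity)
E2: a·a'+(a'+b)·(c+c')
    = a·a'+a'+b   (complement / identity)
    = a'+b   (complement / identity)
Both reduce to a'+b, so they are equivalent.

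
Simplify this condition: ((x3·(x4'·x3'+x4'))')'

x3·x4'

((x3·(x4'·x3'+x4'))')'
= x3·(x4'·x3'+x4')
= x3·x4'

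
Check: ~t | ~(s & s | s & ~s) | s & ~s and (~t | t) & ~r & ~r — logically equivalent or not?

E1: ~t | ~(s & s | s & ~s) | s & ~s
    = ~t | ~s | s & ~s
    = ~t | ~s
E2: (~t | t) & ~r & ~r
    = ~r & ~r
    = ~r
These differ: at r=1, s=0, t=0, E1 = 1 but E2 = 0.

No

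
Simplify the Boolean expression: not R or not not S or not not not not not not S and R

not R or not not S or not not not not not not S and R
= not R or not not S or not not not not S and R
= not R or not not S or not not S and R
= not R or not not S
= not R or S

not R or S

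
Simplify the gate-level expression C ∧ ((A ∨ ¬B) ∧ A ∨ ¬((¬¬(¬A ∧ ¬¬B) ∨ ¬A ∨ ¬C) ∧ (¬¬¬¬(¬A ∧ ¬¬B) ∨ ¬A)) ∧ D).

C ∧ A

C ∧ ((A ∨ ¬B) ∧ A ∨ ¬((¬¬(¬A ∧ ¬¬B) ∨ ¬A ∨ ¬C) ∧ (¬¬¬¬(¬A ∧ ¬¬B) ∨ ¬A)) ∧ D)
= C ∧ ((A ∨ ¬B) ∧ A ∨ ¬((¬¬(¬A ∧ ¬¬B) ∨ ¬A ∨ ¬C) ∧ (¬¬(¬A ∧ ¬¬B) ∨ ¬A)) ∧ D)   [double negation]
= C ∧ ((A ∨ ¬B) ∧ A ∨ ¬(¬¬(¬A ∧ ¬¬B) ∨ ¬A) ∧ D)   [absorption]
= C ∧ ((A ∨ ¬B) ∧ A ∨ ¬(¬A ∧ ¬¬B) ∧ A ∧ D)   [De Morgan]
= C ∧ ((A ∨ ¬B) ∧ A ∨ (A ∨ ¬B) ∧ A ∧ D)   [De Morgan]
= C ∧ (A ∨ ¬B) ∧ A   [absorption]
= C ∧ A   [absorption]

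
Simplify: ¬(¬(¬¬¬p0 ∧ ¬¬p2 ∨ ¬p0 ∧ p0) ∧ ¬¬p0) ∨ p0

¬(¬(¬¬¬p0 ∧ ¬¬p2 ∨ ¬p0 ∧ p0) ∧ ¬¬p0) ∨ p0
= ¬(¬(¬¬¬p0 ∧ ¬¬p2) ∧ ¬¬p0) ∨ p0   [complement / identity]
= ¬((¬¬p0 ∨ ¬p2) ∧ ¬¬p0) ∨ p0   [De Morgan]
= ¬¬¬p0 ∨ p0   [absorption]
= ¬p0 ∨ p0   [double negation]
= True   [complement]

True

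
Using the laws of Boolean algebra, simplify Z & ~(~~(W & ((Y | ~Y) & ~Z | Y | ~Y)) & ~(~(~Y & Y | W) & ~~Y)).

Z & ~W

Z & ~(~~(W & ((Y | ~Y) & ~Z | Y | ~Y)) & ~(~(~Y & Y | W) & ~~Y))
= Z & ~(~~(W & ((Y | ~Y) & ~Z | Y | ~Y)) & ~(~W & ~~Y))   (complement / identity)
= Z & ~(W & ((Y | ~Y) & ~Z | Y | ~Y) & ~(~W & ~~Y))   (double negation)
= Z & ~(W & (Y | ~Y) & ~(~W & ~~Y))   (absorption)
= Z & ~(W & ~(~W & ~~Y))   (complement / identity)
= Z & ~(W & (W | ~Y))   (De Morgan)
= Z & ~W   (absorption)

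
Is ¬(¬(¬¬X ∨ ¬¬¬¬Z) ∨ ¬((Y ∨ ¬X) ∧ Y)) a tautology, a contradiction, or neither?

¬(¬(¬¬X ∨ ¬¬¬¬Z) ∨ ¬((Y ∨ ¬X) ∧ Y))
= (¬¬X ∨ ¬¬¬¬Z) ∧ (Y ∨ ¬X) ∧ Y   (De Morgan)
= (¬¬X ∨ ¬¬Z) ∧ (Y ∨ ¬X) ∧ Y   (double negation)
= (¬¬X ∨ Z) ∧ (Y ∨ ¬X) ∧ Y   (double negation)
= (¬¬X ∨ Z) ∧ Y   (absorption)
= (X ∨ Z) ∧ Y   (double negation)
This depends on X, Y, Z, so it is not a constant.

neither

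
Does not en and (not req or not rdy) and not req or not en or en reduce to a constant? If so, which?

not en and (not req or not rdy) and not req or not en or en
= not en and not req or not en or en
= not en or en
= True

yes, True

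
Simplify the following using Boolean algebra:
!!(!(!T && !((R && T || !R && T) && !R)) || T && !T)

!!(!(!T && !((R && T || !R && T) && !R)) || T && !T)
= !!!(!T && !((R && T || !R && T) && !R))   [complement / identity]
= !!!(!T && !(T && !R))   [distribution]
= !!(T || T && !R)   [De Morgan]
= !!T   [absorption]
= T   [double negation]

T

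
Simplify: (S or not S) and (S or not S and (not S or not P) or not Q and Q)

(S or not S) and (S or not S and (not S or not P) or not Q and Q)
= (S or not S) and (S or not S or not Q and Q)   (absorption)
= (S or not S) and (S or not S)   (complement / identity)
= S or not S   (idempotence)
= True   (complement)

True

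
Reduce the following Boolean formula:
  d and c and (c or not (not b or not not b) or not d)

d and c

d and c and (c or not (not b or not not b) or not d)
= d and c and (c or b and not b or not d)   [De Morgan]
= d and c and (c or not d)   [complement / identity]
= d and c   [absorption]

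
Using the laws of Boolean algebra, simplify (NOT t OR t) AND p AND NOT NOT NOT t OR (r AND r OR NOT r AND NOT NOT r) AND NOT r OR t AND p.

p

(NOT t OR t) AND p AND NOT NOT NOT t OR (r AND r OR NOT r AND NOT NOT r) AND NOT r OR t AND p
= (NOT t OR t) AND p AND NOT t OR (r AND r OR NOT r AND NOT NOT r) AND NOT r OR t AND p   [double negation]
= (NOT t OR t) AND p AND NOT t OR (r AND r OR NOT r AND r) AND NOT r OR t AND p   [double negation]
= p AND NOT t OR (r AND r OR NOT r AND r) AND NOT r OR t AND p   [complement / identity]
= p AND NOT t OR r AND NOT r OR t AND p   [distribution]
= p AND NOT t OR t AND p   [complement / identity]
= p   [distribution]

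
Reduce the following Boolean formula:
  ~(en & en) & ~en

~en

~(en & en) & ~en
= ~en & ~en
= ~en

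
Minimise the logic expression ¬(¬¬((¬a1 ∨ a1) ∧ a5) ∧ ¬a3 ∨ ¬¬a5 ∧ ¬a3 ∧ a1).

¬(¬¬((¬a1 ∨ a1) ∧ a5) ∧ ¬a3 ∨ ¬¬a5 ∧ ¬a3 ∧ a1)
= ¬(¬¬a5 ∧ ¬a3 ∨ ¬¬a5 ∧ ¬a3 ∧ a1)   [complement / identity]
= ¬(¬¬a5 ∧ ¬a3)   [absorption]
= ¬a5 ∨ a3   [De Morgan]

¬a5 ∨ a3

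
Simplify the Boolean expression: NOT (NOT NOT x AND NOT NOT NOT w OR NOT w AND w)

NOT (NOT NOT x AND NOT NOT NOT w OR NOT w AND w)
= NOT (NOT NOT x AND NOT NOT NOT w)   (complement / identity)
= NOT x OR NOT NOT w   (De Morgan)
= NOT x OR w   (double negation)

NOT x OR w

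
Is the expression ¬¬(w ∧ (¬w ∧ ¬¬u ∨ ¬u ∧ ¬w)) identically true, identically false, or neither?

identically false

¬¬(w ∧ (¬w ∧ ¬¬u ∨ ¬u ∧ ¬w))
= ¬¬(w ∧ (¬w ∧ u ∨ ¬u ∧ ¬w))   (double negation)
= ¬¬(w ∧ ¬w)   (distribution)
= w ∧ ¬w   (double negation)
= False   (complement)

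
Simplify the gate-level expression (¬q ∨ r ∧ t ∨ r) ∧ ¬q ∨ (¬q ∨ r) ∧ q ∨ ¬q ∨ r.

(¬q ∨ r ∧ t ∨ r) ∧ ¬q ∨ (¬q ∨ r) ∧ q ∨ ¬q ∨ r
= (¬q ∨ r) ∧ ¬q ∨ (¬q ∨ r) ∧ q ∨ ¬q ∨ r   [absorption]
= ¬q ∨ r ∨ ¬q ∨ r   [distribution]
= ¬q ∨ r   [idempotence]

¬q ∨ r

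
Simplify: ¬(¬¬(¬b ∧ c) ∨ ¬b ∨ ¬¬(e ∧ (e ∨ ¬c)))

b ∧ ¬e

¬(¬¬(¬b ∧ c) ∨ ¬b ∨ ¬¬(e ∧ (e ∨ ¬c)))
= ¬(¬b ∧ c ∨ ¬b ∨ ¬¬(e ∧ (e ∨ ¬c)))   — double negation
= ¬(¬b ∨ ¬¬(e ∧ (e ∨ ¬c)))   — absorption
= ¬(¬b ∨ ¬¬e)   — absorption
= b ∧ ¬e   — De Morgan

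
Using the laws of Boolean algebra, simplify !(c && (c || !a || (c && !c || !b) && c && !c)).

!c

!(c && (c || !a || (c && !c || !b) && c && !c))
= !(c && (c || !a || c && !c))   (absorption)
= !(c && (c || !a))   (complement / identity)
= !c   (absorption)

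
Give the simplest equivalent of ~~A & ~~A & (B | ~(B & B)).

A

~~A & ~~A & (B | ~(B & B))
= ~~A & ~~A & (B | ~B)   — idempotence
= A & ~~A & (B | ~B)   — double negation
= A & A & (B | ~B)   — double negation
= A & A   — complement / identity
= A   — idempotence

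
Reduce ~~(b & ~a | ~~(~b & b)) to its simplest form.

b & ~a

~~(b & ~a | ~~(~b & b))
= ~~(b & ~a | ~b & b)   — double negation
= ~~(b & ~a)   — complement / identity
= b & ~a   — double negation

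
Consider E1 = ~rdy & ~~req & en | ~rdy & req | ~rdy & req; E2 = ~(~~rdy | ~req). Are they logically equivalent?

Yes

E1: ~rdy & ~~req & en | ~rdy & req | ~rdy & req
    = ~rdy & req & en | ~rdy & req | ~rdy & req   [double negation]
    = ~rdy & req & en | ~rdy & req   [idempotence]
    = ~rdy & req   [absorption]
E2: ~(~~rdy | ~req)
    = ~rdy & req   [De Morgan]
Both reduce to ~rdy & req, so they are equivalent.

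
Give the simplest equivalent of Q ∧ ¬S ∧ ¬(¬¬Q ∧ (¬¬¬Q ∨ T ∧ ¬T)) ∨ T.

Q ∧ ¬S ∨ T

Q ∧ ¬S ∧ ¬(¬¬Q ∧ (¬¬¬Q ∨ T ∧ ¬T)) ∨ T
= Q ∧ ¬S ∧ ¬(¬¬Q ∧ ¬¬¬Q) ∨ T   [complement / identity]
= Q ∧ ¬S ∧ (¬Q ∨ ¬¬Q) ∨ T   [De Morgan]
= Q ∧ ¬S ∧ (¬Q ∨ Q) ∨ T   [double negation]
= Q ∧ ¬S ∨ T   [complement / identity]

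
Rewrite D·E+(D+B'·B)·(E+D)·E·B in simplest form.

D·E

D·E+(D+B'·B)·(E+D)·E·B
= D·E+D·(E+D)·E·B   [complement / identity]
= D·E+D·E·B   [absorption]
= D·E   [absorption]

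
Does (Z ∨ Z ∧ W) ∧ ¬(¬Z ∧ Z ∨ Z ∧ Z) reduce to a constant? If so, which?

(Z ∨ Z ∧ W) ∧ ¬(¬Z ∧ Z ∨ Z ∧ Z)
= Z ∧ ¬(¬Z ∧ Z ∨ Z ∧ Z)   (absorption)
= Z ∧ ¬Z   (distribution)
= False   (complement)

yes, False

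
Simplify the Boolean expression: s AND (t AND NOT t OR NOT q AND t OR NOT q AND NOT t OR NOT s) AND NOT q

s AND NOT q

s AND (t AND NOT t OR NOT q AND t OR NOT q AND NOT t OR NOT s) AND NOT q
= s AND (NOT q AND t OR NOT q AND NOT t OR NOT s) AND NOT q   [complement / identity]
= s AND (NOT q OR NOT s) AND NOT q   [distribution]
= s AND NOT q   [absorption]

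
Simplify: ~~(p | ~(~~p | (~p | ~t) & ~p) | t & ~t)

~~(p | ~(~~p | (~p | ~t) & ~p) | t & ~t)
= ~~(p | ~(~~p | ~p) | t & ~t)   [absorption]
= ~~(p | ~p & p | t & ~t)   [De Morgan]
= ~~(p | ~p & p)   [complement / identity]
= p | ~p & p   [double negation]
= p   [complement / identity]

p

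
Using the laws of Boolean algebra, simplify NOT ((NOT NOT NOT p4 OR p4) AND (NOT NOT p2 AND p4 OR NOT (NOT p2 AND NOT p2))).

NOT p2

NOT ((NOT NOT NOT p4 OR p4) AND (NOT NOT p2 AND p4 OR NOT (NOT p2 AND NOT p2)))
= NOT ((NOT p4 OR p4) AND (NOT NOT p2 AND p4 OR NOT (NOT p2 AND NOT p2)))
= NOT ((NOT p4 OR p4) AND (NOT NOT p2 AND p4 OR NOT NOT p2))
= NOT (NOT NOT p2 AND p4 OR NOT NOT p2)
= NOT NOT NOT p2
= NOT p2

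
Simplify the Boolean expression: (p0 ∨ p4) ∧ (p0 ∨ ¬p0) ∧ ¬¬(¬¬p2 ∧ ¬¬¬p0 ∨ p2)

(p0 ∨ p4) ∧ p2

(p0 ∨ p4) ∧ (p0 ∨ ¬p0) ∧ ¬¬(¬¬p2 ∧ ¬¬¬p0 ∨ p2)
= (p0 ∨ p4) ∧ ¬¬(¬¬p2 ∧ ¬¬¬p0 ∨ p2)   [complement / identity]
= (p0 ∨ p4) ∧ (¬¬p2 ∧ ¬¬¬p0 ∨ p2)   [double negation]
= (p0 ∨ p4) ∧ (p2 ∧ ¬¬¬p0 ∨ p2)   [double negation]
= (p0 ∨ p4) ∧ (p2 ∧ ¬p0 ∨ p2)   [double negation]
= (p0 ∨ p4) ∧ p2   [absorption]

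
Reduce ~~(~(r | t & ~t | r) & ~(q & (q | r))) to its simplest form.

~~(~(r | t & ~t | r) & ~(q & (q | r)))
= ~~(~(r | r) & ~(q & (q | r)))   — complement / identity
= ~~(~r & ~(q & (q | r)))   — idempotence
= ~~(~r & ~q)   — absorption
= ~r & ~q   — double negation

~r & ~q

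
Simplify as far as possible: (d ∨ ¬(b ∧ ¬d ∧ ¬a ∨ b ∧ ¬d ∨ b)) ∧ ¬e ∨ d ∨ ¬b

(d ∨ ¬(b ∧ ¬d ∧ ¬a ∨ b ∧ ¬d ∨ b)) ∧ ¬e ∨ d ∨ ¬b
= (d ∨ ¬(b ∧ ¬d ∨ b)) ∧ ¬e ∨ d ∨ ¬b
= (d ∨ ¬b) ∧ ¬e ∨ d ∨ ¬b
= d ∨ ¬b

d ∨ ¬b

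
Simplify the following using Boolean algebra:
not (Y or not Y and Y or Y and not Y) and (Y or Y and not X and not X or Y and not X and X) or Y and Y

not (Y or not Y and Y or Y and not Y) and (Y or Y and not X and not X or Y and not X and X) or Y and Y
= not (Y or not Y and Y) and (Y or Y and not X and not X or Y and not X and X) or Y and Y   (complement / identity)
= not (Y or not Y and Y) and (Y or Y and not X) or Y and Y   (distribution)
= not (Y or not Y and Y) and Y or Y and Y   (absorption)
= not Y and Y or Y and Y   (complement / identity)
= Y   (distribution)

Y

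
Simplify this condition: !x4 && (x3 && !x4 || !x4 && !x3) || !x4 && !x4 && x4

!x4

!x4 && (x3 && !x4 || !x4 && !x3) || !x4 && !x4 && x4
= !x4 && !x4 || !x4 && !x4 && x4   (distribution)
= !x4 && !x4 || !x4 && x4   (idempotence)
= !x4   (distribution)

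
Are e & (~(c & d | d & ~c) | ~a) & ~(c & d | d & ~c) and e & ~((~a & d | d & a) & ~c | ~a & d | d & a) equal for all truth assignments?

Yes

E1: e & (~(c & d | d & ~c) | ~a) & ~(c & d | d & ~c)
    = e & ~(c & d | d & ~c)   (absorption)
    = e & ~d   (distribution)
E2: e & ~((~a & d | d & a) & ~c | ~a & d | d & a)
    = e & ~(~a & d | d & a)   (absorption)
    = e & ~d   (distribution)
Both reduce to e & ~d, so they are equivalent.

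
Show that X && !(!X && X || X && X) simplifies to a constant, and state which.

X && !(!X && X || X && X)
= X && !X   — distribution
= false   — complement

false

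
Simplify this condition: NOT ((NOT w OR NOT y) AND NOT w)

NOT ((NOT w OR NOT y) AND NOT w)
= NOT NOT w
= w

w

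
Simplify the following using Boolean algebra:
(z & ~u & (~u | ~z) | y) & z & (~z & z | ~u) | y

(z & ~u & (~u | ~z) | y) & z & (~z & z | ~u) | y
= (z & ~u | y) & z & (~z & z | ~u) | y
= (z & ~u | y) & z & ~u | y
= z & ~u | y

z & ~u | y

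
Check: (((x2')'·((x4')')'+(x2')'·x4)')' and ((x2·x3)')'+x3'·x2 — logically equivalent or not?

Yes

E1: (((x2')'·((x4')')'+(x2')'·x4)')'
    = (((x2')'·x4'+(x2')'·x4)')'   [double negation]
    = (((x2')')')'   [distribution]
    = (x2')'   [double negation]
    = x2   [double negation]
E2: ((x2·x3)')'+x3'·x2
    = x2·x3+x3'·x2   [double negation]
    = x2   [distribution]
Both reduce to x2, so they are equivalent.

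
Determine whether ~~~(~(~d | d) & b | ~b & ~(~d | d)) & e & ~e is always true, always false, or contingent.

always false

~~~(~(~d | d) & b | ~b & ~(~d | d)) & e & ~e
= ~(~(~d | d) & b | ~b & ~(~d | d)) & e & ~e   [double negation]
= ~~(~d | d) & e & ~e   [distribution]
= (~d | d) & e & ~e   [double negation]
= e & ~e   [complement / identity]
= 0   [complement]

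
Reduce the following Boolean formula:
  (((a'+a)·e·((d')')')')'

e·d'

(((a'+a)·e·((d')')')')'
= (((a'+a)·e·d')')'
= ((e·d')')'
= e·d'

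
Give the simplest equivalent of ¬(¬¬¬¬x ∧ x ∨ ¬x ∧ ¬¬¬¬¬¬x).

¬x

¬(¬¬¬¬x ∧ x ∨ ¬x ∧ ¬¬¬¬¬¬x)
= ¬(¬¬¬¬x ∧ x ∨ ¬x ∧ ¬¬¬¬x)
= ¬¬¬¬¬x
= ¬¬¬x
= ¬x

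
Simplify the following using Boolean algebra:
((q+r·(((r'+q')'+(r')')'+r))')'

q+r

((q+r·(((r'+q')'+(r')')'+r))')'
= ((q+r·((r'+q')·r'+r))')'
= ((q+r·(r'+r))')'
= ((q+r)')'
= q+r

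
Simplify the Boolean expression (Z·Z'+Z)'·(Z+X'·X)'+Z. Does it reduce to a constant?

(Z·Z'+Z)'·(Z+X'·X)'+Z
= (Z·Z'+Z)'·Z'+Z   — complement / identity
= Z'·Z'+Z   — complement / identity
= Z'+Z   — idempotence
= 1   — complement

1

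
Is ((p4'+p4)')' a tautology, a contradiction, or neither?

((p4'+p4)')'
= p4'+p4
= 1

tautology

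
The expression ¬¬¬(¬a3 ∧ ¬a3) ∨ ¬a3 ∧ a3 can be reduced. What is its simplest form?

¬¬¬(¬a3 ∧ ¬a3) ∨ ¬a3 ∧ a3
= ¬¬¬¬a3 ∨ ¬a3 ∧ a3   [idempotence]
= ¬¬¬¬a3   [complement / identity]
= ¬¬a3   [double negation]
= a3   [double negation]

a3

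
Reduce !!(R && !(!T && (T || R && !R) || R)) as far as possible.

false

!!(R && !(!T && (T || R && !R) || R))
= R && !(!T && (T || R && !R) || R)   (double negation)
= R && !(!T && T || R)   (complement / identity)
= R && !R   (complement / identity)
= false   (complement)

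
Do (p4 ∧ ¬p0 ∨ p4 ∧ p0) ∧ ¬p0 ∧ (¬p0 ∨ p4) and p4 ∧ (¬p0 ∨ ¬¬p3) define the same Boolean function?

No

E1: (p4 ∧ ¬p0 ∨ p4 ∧ p0) ∧ ¬p0 ∧ (¬p0 ∨ p4)
    = (p4 ∧ ¬p0 ∨ p4 ∧ p0) ∧ ¬p0   [absorption]
    = p4 ∧ ¬p0   [distribution]
E2: p4 ∧ (¬p0 ∨ ¬¬p3)
    = p4 ∧ (¬p0 ∨ p3)   [double negation]
These differ: at p0=1, p3=1, p4=1, E1 = 0 but E2 = 1.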